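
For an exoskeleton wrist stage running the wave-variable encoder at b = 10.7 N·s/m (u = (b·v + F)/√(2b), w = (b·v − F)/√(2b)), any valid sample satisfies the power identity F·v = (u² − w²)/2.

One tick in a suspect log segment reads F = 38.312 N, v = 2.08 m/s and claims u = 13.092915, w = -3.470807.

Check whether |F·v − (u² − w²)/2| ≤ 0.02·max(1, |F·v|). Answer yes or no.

yes

F·v = 38.312×2.08 = 79.688960 W.
(u² − w²)/2 = (171.424423 − 12.046501)/2 = 79.688961 W.
|Δ| = 0.000001;  2% of max(1, |F·v|) = 1.593779.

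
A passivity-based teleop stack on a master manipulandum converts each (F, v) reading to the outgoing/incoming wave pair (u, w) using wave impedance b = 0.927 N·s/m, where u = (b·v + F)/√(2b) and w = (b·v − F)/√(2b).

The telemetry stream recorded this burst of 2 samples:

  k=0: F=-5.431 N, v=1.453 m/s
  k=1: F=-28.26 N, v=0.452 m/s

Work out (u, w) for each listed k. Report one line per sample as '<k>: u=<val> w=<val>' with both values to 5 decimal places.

0: u=-2.99943 w=4.97786
1: u=-20.44701 w=21.06247

k=0: b·v=0.927×1.453=1.34693; √(2b)=1.36162; u=(1.34693+(-5.431))/1.36162=-2.99943, w=(1.34693−(-5.431))/1.36162=4.97786
k=1: b·v=0.927×0.452=0.41900; √(2b)=1.36162; u=(0.41900+(-28.26))/1.36162=-20.44701, w=(0.41900−(-28.26))/1.36162=21.06247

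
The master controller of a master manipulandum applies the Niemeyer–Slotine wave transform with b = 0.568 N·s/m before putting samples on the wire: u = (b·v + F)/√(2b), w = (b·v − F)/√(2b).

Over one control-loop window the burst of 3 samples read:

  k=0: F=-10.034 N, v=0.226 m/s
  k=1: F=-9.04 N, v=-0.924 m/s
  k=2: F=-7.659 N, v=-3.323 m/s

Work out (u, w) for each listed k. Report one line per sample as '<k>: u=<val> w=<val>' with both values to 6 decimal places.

0: u=-9.293794 w=9.534672
1: u=-8.974044 w=7.989214
2: u=-8.956810 w=5.415047

k=0: b·v=0.568×0.226=0.128368; √(2b)=1.065833; u=(0.128368+(-10.034))/1.065833=-9.293794, w=(0.128368−(-10.034))/1.065833=9.534672
k=1: b·v=0.568×(-0.924)=-0.524832; √(2b)=1.065833; u=(-0.524832+(-9.04))/1.065833=-8.974044, w=(-0.524832−(-9.04))/1.065833=7.989214
k=2: b·v=0.568×(-3.323)=-1.887464; √(2b)=1.065833; u=(-1.887464+(-7.659))/1.065833=-8.956810, w=(-1.887464−(-7.659))/1.065833=5.415047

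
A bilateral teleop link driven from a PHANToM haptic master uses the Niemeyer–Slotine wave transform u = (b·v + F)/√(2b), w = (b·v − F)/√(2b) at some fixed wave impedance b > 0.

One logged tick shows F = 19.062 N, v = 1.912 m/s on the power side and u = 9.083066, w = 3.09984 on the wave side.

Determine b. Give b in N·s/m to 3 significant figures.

b = 20.3 N·s/m

u + w = 12.182906;  u + w = √(2b)·v, so √(2b) = 12.182906/1.912 = 6.371813.
b = (√(2b))²/2 = 40.599998/2 = 20.299999.
(Check via u − w = 2F/√(2b): u − w = 5.983226, 2F/√(2b) = 5.983227.)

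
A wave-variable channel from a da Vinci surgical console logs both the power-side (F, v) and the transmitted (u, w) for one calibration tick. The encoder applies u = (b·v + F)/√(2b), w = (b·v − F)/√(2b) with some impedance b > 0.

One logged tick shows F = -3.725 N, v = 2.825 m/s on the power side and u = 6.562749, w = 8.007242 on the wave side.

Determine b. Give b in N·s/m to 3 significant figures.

u + w = 14.569991;  u + w = √(2b)·v, so √(2b) = 14.569991/2.825 = 5.157519.
b = (√(2b))²/2 = 26.600002/2 = 13.300001.
(Check via u − w = 2F/√(2b): u − w = -1.444493, 2F/√(2b) = -1.444493.)

b = 13.3 N·s/m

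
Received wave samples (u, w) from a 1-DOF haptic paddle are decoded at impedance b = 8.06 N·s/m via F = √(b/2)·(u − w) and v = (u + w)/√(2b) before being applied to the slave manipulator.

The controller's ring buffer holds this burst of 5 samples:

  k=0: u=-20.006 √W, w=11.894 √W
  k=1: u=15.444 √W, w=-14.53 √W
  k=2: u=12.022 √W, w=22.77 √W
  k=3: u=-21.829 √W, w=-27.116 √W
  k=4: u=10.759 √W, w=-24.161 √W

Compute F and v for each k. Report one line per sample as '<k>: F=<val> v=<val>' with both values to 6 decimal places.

0: F=-64.038803 v=-2.020438
1: F=60.172385 v=0.227648
2: F=-21.576459 v=8.665565
3: F=10.613578 v=-12.190621
4: F=70.101411 v=-3.338006

k=0: u−w=-31.900000, u+w=-8.112000; √(b/2)=2.007486, √(2b)=4.014972; F=2.007486×(-31.9)=-64.038803, v=-8.112000/4.014972=-2.020438
k=1: u−w=29.974000, u+w=0.914000; √(b/2)=2.007486, √(2b)=4.014972; F=2.007486×29.974=60.172385, v=0.914000/4.014972=0.227648
k=2: u−w=-10.748000, u+w=34.792000; √(b/2)=2.007486, √(2b)=4.014972; F=2.007486×(-10.748)=-21.576459, v=34.792000/4.014972=8.665565
k=3: u−w=5.287000, u+w=-48.945000; √(b/2)=2.007486, √(2b)=4.014972; F=2.007486×5.287=10.613578, v=-48.945000/4.014972=-12.190621
k=4: u−w=34.920000, u+w=-13.402000; √(b/2)=2.007486, √(2b)=4.014972; F=2.007486×34.92=70.101411, v=-13.402000/4.014972=-3.338006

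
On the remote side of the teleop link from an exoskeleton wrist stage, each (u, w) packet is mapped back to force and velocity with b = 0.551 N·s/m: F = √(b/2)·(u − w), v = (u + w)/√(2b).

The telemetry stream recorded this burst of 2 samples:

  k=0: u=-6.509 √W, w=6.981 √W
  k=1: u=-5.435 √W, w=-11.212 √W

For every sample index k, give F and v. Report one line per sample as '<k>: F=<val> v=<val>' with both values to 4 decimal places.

k=0: u−w=-13.4900, u+w=0.4720; √(b/2)=0.5249, √(2b)=1.0498; F=0.5249×(-13.49)=-7.0806, v=0.4720/1.0498=0.4496
k=1: u−w=5.7770, u+w=-16.6470; √(b/2)=0.5249, √(2b)=1.0498; F=0.5249×5.777=3.0322, v=-16.6470/1.0498=-15.8579

0: F=-7.0806 v=0.4496
1: F=3.0322 v=-15.8579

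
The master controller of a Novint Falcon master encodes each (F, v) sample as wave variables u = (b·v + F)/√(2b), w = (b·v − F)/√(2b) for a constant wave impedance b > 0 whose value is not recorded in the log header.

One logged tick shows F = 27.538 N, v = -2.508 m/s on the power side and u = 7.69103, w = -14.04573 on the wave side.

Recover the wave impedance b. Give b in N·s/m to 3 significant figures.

u + w = -6.35470;  u + w = √(2b)·v, so √(2b) = -6.35470/(-2.508) = 2.53377.
b = (√(2b))²/2 = 6.42000/2 = 3.21000.
(Check via u − w = 2F/√(2b): u − w = 21.73676, 2F/√(2b) = 21.73676.)

b = 3.21 N·s/m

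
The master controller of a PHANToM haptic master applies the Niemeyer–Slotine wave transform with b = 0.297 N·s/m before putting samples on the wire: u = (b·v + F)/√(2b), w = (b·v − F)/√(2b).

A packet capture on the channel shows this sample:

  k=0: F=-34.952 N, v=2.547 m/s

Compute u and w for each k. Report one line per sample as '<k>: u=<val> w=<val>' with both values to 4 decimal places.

0: u=-44.3687 w=46.3317

k=0: b·v=0.297×2.547=0.7565; √(2b)=0.7707; u=(0.7565+(-34.952))/0.7707=-44.3687, w=(0.7565−(-34.952))/0.7707=46.3317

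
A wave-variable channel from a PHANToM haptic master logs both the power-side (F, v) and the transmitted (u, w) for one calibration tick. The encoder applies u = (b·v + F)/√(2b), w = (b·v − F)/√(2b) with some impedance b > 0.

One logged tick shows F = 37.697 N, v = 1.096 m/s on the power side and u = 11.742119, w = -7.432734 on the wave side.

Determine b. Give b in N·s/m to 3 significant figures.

u + w = 4.309385;  u + w = √(2b)·v, so √(2b) = 4.309385/1.096 = 3.931921.
b = (√(2b))²/2 = 15.460000/2 = 7.730000.
(Check via u − w = 2F/√(2b): u − w = 19.174853, 2F/√(2b) = 19.174853.)

b = 7.73 N·s/m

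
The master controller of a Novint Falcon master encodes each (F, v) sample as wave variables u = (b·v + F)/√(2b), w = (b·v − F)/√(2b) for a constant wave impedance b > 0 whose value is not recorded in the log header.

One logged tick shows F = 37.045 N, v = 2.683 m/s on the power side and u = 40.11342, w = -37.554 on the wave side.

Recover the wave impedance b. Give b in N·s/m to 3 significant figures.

u + w = 2.5594;  u + w = √(2b)·v, so √(2b) = 2.5594/2.683 = 0.9539.
b = (√(2b))²/2 = 0.9100/2 = 0.4550.
(Check via u − w = 2F/√(2b): u − w = 77.6674, 2F/√(2b) = 77.6674.)

b = 0.455 N·s/m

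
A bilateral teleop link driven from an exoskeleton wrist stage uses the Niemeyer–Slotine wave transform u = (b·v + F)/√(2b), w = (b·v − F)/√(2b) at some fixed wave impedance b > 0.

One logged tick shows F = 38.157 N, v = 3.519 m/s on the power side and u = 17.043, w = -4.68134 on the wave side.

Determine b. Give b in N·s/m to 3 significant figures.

b = 6.17 N·s/m

u + w = 12.3617;  u + w = √(2b)·v, so √(2b) = 12.3617/3.519 = 3.5128.
b = (√(2b))²/2 = 12.3400/2 = 6.1700.
(Check via u − w = 2F/√(2b): u − w = 21.7243, 2F/√(2b) = 21.7243.)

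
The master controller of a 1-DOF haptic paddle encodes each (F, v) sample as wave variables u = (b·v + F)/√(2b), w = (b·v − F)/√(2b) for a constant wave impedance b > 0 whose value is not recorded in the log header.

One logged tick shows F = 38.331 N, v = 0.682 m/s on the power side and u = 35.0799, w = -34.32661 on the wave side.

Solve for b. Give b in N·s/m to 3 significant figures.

b = 0.61 N·s/m

u + w = 0.75329;  u + w = √(2b)·v, so √(2b) = 0.75329/0.682 = 1.10453.
b = (√(2b))²/2 = 1.21999/2 = 0.60999.
(Check via u − w = 2F/√(2b): u − w = 69.40651, 2F/√(2b) = 69.40685.)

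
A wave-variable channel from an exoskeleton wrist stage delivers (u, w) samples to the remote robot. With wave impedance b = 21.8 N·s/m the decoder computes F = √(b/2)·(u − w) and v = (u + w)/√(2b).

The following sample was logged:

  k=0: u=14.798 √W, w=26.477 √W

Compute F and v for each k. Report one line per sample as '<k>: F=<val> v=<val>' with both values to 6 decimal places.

0: F=-38.558391 v=6.250919

k=0: u−w=-11.679000, u+w=41.275000; √(b/2)=3.301515, √(2b)=6.603030; F=3.301515×(-11.679)=-38.558391, v=41.275000/6.603030=6.250919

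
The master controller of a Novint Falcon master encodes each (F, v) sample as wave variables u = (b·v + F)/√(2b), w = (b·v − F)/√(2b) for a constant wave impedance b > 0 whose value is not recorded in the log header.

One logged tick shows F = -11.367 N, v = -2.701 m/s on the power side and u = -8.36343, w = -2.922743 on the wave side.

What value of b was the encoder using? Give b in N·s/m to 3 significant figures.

b = 8.73 N·s/m

u + w = -11.286173;  u + w = √(2b)·v, so √(2b) = -11.286173/(-2.701) = 4.178516.
b = (√(2b))²/2 = 17.460000/2 = 8.730000.
(Check via u − w = 2F/√(2b): u − w = -5.440687, 2F/√(2b) = -5.440687.)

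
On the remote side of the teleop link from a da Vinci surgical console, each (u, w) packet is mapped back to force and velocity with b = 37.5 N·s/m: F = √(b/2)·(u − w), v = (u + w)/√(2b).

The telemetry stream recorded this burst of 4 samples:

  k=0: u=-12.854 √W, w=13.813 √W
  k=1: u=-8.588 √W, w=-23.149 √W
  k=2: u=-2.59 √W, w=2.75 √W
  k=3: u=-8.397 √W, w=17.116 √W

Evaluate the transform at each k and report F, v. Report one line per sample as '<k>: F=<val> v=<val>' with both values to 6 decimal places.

k=0: u−w=-26.667000, u+w=0.959000; √(b/2)=4.330127, √(2b)=8.660254; F=4.330127×(-26.667)=-115.471497, v=0.959000/8.660254=0.110736
k=1: u−w=14.561000, u+w=-31.737000; √(b/2)=4.330127, √(2b)=8.660254; F=4.330127×14.561=63.050980, v=-31.737000/8.660254=-3.664673
k=2: u−w=-5.340000, u+w=0.160000; √(b/2)=4.330127, √(2b)=8.660254; F=4.330127×(-5.34)=-23.122878, v=0.160000/8.660254=0.018475
k=3: u−w=-25.513000, u+w=8.719000; √(b/2)=4.330127, √(2b)=8.660254; F=4.330127×(-25.513)=-110.474531, v=8.719000/8.660254=1.006783

0: F=-115.471497 v=0.110736
1: F=63.050980 v=-3.664673
2: F=-23.122878 v=0.018475
3: F=-110.474531 v=1.006783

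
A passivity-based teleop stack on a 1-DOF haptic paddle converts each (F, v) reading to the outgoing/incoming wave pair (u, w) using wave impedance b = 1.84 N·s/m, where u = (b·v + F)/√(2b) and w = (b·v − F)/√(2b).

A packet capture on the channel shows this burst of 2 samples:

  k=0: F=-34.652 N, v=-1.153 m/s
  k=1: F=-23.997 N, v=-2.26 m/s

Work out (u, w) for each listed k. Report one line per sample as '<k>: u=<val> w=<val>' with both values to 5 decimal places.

k=0: b·v=1.84×(-1.153)=-2.12152; √(2b)=1.91833; u=(-2.12152+(-34.652))/1.91833=-19.16952, w=(-2.12152−(-34.652))/1.91833=16.95768
k=1: b·v=1.84×(-2.26)=-4.15840; √(2b)=1.91833; u=(-4.15840+(-23.997))/1.91833=-14.67702, w=(-4.15840−(-23.997))/1.91833=10.34159

0: u=-19.16952 w=16.95768
1: u=-14.67702 w=10.34159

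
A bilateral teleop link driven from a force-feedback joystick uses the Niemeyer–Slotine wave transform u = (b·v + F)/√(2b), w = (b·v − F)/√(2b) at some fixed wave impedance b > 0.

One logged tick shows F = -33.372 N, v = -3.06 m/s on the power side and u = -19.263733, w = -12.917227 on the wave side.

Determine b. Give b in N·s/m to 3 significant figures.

u + w = -32.180960;  u + w = √(2b)·v, so √(2b) = -32.180960/(-3.06) = 10.516654.
b = (√(2b))²/2 = 110.600003/2 = 55.300001.
(Check via u − w = 2F/√(2b): u − w = -6.346506, 2F/√(2b) = -6.346506.)

b = 55.3 N·s/m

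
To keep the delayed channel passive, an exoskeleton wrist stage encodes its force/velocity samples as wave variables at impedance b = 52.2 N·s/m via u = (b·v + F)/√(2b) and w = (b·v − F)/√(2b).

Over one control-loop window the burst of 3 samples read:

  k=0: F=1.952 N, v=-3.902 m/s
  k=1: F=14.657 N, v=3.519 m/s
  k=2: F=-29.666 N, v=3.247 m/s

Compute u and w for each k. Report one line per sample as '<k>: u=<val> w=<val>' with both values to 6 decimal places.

k=0: b·v=52.2×(-3.902)=-203.684400; √(2b)=10.217632; u=(-203.684400+1.952)/10.217632=-19.743557, w=(-203.684400−1.952)/10.217632=-20.125642
k=1: b·v=52.2×3.519=183.691800; √(2b)=10.217632; u=(183.691800+14.657)/10.217632=19.412404, w=(183.691800−14.657)/10.217632=16.543442
k=2: b·v=52.2×3.247=169.493400; √(2b)=10.217632; u=(169.493400+(-29.666))/10.217632=13.684913, w=(169.493400−(-29.666))/10.217632=19.491738

0: u=-19.743557 w=-20.125642
1: u=19.412404 w=16.543442
2: u=13.684913 w=19.491738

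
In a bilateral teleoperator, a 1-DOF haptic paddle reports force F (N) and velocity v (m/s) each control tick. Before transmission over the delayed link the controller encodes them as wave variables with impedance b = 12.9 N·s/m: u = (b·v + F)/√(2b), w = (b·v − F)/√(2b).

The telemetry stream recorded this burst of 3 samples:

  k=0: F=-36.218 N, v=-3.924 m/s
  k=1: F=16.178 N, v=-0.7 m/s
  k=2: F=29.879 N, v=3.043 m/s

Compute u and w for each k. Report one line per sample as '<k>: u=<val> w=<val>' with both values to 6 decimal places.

k=0: b·v=12.9×(-3.924)=-50.619600; √(2b)=5.079370; u=(-50.619600+(-36.218))/5.079370=-17.096136, w=(-50.619600−(-36.218))/5.079370=-2.835312
k=1: b·v=12.9×(-0.7)=-9.030000; √(2b)=5.079370; u=(-9.030000+16.178)/5.079370=1.407261, w=(-9.030000−16.178)/5.079370=-4.962820
k=2: b·v=12.9×3.043=39.254700; √(2b)=5.079370; u=(39.254700+29.879)/5.079370=13.610684, w=(39.254700−29.879)/5.079370=1.845839

0: u=-17.096136 w=-2.835312
1: u=1.407261 w=-4.962820
2: u=13.610684 w=1.845839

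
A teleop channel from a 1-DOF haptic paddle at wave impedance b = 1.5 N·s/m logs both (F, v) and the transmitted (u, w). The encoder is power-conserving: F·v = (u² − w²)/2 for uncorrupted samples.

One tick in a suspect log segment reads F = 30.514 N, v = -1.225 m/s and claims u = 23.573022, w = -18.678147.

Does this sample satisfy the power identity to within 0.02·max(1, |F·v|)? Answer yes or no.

no

F·v = 30.514×(-1.225) = -37.379650 W.
(u² − w²)/2 = (555.687366 − 348.873175)/2 = 103.407095 W.
|Δ| = 140.786745;  2% of max(1, |F·v|) = 0.747593.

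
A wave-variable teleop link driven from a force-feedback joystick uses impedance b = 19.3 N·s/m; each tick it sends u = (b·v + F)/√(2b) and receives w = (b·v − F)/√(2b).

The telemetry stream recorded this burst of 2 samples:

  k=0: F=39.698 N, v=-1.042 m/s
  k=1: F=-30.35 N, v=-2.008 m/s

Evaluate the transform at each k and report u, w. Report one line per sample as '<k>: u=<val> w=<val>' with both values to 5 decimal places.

k=0: b·v=19.3×(-1.042)=-20.11060; √(2b)=6.21289; u=(-20.11060+39.698)/6.21289=3.15270, w=(-20.11060−39.698)/6.21289=-9.62653
k=1: b·v=19.3×(-2.008)=-38.75440; √(2b)=6.21289; u=(-38.75440+(-30.35))/6.21289=-11.12275, w=(-38.75440−(-30.35))/6.21289=-1.35274

0: u=3.15270 w=-9.62653
1: u=-11.12275 w=-1.35274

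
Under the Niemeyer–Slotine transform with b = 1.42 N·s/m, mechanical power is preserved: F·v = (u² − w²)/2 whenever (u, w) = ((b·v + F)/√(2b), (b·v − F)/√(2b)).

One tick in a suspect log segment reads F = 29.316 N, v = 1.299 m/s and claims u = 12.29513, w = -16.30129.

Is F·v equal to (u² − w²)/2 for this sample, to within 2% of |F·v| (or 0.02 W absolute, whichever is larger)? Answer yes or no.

no

F·v = 29.316×1.299 = 38.0815 W.
(u² − w²)/2 = (151.1702 − 265.7321)/2 = -57.2809 W.
|Δ| = 95.3624;  2% of max(1, |F·v|) = 0.7616.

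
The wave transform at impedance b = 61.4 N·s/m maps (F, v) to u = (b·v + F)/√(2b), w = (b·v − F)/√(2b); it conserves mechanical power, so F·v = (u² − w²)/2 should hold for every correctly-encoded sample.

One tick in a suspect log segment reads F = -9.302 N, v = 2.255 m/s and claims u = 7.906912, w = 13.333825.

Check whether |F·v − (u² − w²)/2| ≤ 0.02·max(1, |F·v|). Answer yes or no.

F·v = (-9.302)×2.255 = -20.976010 W.
(u² − w²)/2 = (62.519257 − 177.790889)/2 = -57.635816 W.
|Δ| = 36.659806;  2% of max(1, |F·v|) = 0.419520.

no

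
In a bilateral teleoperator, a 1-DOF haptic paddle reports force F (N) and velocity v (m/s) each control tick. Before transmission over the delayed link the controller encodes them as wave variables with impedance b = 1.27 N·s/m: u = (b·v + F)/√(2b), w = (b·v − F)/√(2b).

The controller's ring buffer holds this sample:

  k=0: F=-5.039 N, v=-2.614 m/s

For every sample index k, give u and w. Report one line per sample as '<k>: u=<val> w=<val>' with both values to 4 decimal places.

k=0: b·v=1.27×(-2.614)=-3.3198; √(2b)=1.5937; u=(-3.3198+(-5.039))/1.5937=-5.2448, w=(-3.3198−(-5.039))/1.5937=1.0787

0: u=-5.2448 w=1.0787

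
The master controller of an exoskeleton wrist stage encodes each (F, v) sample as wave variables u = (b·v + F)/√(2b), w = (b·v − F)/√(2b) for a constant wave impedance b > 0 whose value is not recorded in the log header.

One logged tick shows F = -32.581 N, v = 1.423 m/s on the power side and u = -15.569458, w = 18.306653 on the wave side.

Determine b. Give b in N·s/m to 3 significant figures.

u + w = 2.737195;  u + w = √(2b)·v, so √(2b) = 2.737195/1.423 = 1.923538.
b = (√(2b))²/2 = 3.700000/2 = 1.850000.
(Check via u − w = 2F/√(2b): u − w = -33.876111, 2F/√(2b) = -33.876113.)

b = 1.85 N·s/m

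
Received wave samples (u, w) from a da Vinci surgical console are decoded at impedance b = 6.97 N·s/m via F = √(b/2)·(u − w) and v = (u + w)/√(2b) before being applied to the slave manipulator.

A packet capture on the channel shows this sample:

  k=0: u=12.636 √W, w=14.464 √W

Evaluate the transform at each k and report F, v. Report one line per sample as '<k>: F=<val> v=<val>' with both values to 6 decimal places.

0: F=-3.412539 v=7.258350

k=0: u−w=-1.828000, u+w=27.100000; √(b/2)=1.866815, √(2b)=3.733631; F=1.866815×(-1.828)=-3.412539, v=27.100000/3.733631=7.258350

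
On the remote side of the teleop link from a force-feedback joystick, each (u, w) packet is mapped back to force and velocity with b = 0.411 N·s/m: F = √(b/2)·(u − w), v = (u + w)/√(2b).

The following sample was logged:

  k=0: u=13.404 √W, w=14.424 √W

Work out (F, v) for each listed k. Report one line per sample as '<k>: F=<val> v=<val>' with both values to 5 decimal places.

0: F=-0.46239 v=30.69348

k=0: u−w=-1.02000, u+w=27.82800; √(b/2)=0.45332, √(2b)=0.90664; F=0.45332×(-1.02)=-0.46239, v=27.82800/0.90664=30.69348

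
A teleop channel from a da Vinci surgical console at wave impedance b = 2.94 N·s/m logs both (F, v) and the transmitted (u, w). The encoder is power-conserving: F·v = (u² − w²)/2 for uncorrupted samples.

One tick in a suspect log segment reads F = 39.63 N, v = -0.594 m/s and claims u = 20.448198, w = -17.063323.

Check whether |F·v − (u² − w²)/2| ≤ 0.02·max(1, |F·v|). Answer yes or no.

F·v = 39.63×(-0.594) = -23.540220 W.
(u² − w²)/2 = (418.128801 − 291.156992)/2 = 63.485905 W.
|Δ| = 87.026125;  2% of max(1, |F·v|) = 0.470804.

no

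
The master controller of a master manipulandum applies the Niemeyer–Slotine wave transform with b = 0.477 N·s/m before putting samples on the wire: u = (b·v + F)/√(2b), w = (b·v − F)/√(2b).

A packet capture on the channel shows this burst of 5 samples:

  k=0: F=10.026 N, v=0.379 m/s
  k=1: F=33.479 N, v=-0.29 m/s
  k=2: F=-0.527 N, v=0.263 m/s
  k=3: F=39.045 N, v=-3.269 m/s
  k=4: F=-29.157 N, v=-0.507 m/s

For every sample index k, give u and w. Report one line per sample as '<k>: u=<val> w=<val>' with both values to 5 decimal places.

0: u=10.44996 w=-10.07978
1: u=34.13502 w=-34.41827
2: u=-0.41112 w=0.66800
3: u=38.37879 w=-41.57172
4: u=-30.09927 w=29.60407

k=0: b·v=0.477×0.379=0.18078; √(2b)=0.97673; u=(0.18078+10.026)/0.97673=10.44996, w=(0.18078−10.026)/0.97673=-10.07978
k=1: b·v=0.477×(-0.29)=-0.13833; √(2b)=0.97673; u=(-0.13833+33.479)/0.97673=34.13502, w=(-0.13833−33.479)/0.97673=-34.41827
k=2: b·v=0.477×0.263=0.12545; √(2b)=0.97673; u=(0.12545+(-0.527))/0.97673=-0.41112, w=(0.12545−(-0.527))/0.97673=0.66800
k=3: b·v=0.477×(-3.269)=-1.55931; √(2b)=0.97673; u=(-1.55931+39.045)/0.97673=38.37879, w=(-1.55931−39.045)/0.97673=-41.57172
k=4: b·v=0.477×(-0.507)=-0.24184; √(2b)=0.97673; u=(-0.24184+(-29.157))/0.97673=-30.09927, w=(-0.24184−(-29.157))/0.97673=29.60407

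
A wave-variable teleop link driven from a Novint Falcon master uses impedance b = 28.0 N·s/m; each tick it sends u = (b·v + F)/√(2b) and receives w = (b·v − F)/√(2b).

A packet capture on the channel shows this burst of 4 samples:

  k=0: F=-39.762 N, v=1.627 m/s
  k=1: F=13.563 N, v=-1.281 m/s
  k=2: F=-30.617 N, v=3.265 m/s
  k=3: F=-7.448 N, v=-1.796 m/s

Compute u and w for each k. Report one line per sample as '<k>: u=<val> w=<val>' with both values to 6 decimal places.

k=0: b·v=28.0×1.627=45.556000; √(2b)=7.483315; u=(45.556000+(-39.762))/7.483315=0.774256, w=(45.556000−(-39.762))/7.483315=11.401097
k=1: b·v=28.0×(-1.281)=-35.868000; √(2b)=7.483315; u=(-35.868000+13.563)/7.483315=-2.980631, w=(-35.868000−13.563)/7.483315=-6.605495
k=2: b·v=28.0×3.265=91.420000; √(2b)=7.483315; u=(91.420000+(-30.617))/7.483315=8.125143, w=(91.420000−(-30.617))/7.483315=16.307880
k=3: b·v=28.0×(-1.796)=-50.288000; √(2b)=7.483315; u=(-50.288000+(-7.448))/7.483315=-7.715298, w=(-50.288000−(-7.448))/7.483315=-5.724736

0: u=0.774256 w=11.401097
1: u=-2.980631 w=-6.605495
2: u=8.125143 w=16.307880
3: u=-7.715298 w=-5.724736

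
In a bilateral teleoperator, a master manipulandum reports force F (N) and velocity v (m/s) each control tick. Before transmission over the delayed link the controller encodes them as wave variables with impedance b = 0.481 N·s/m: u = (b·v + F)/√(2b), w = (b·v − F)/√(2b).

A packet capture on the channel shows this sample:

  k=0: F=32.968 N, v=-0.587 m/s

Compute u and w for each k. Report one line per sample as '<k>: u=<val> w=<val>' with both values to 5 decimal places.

k=0: b·v=0.481×(-0.587)=-0.28235; √(2b)=0.98082; u=(-0.28235+32.968)/0.98082=33.32496, w=(-0.28235−32.968)/0.98082=-33.90070

0: u=33.32496 w=-33.90070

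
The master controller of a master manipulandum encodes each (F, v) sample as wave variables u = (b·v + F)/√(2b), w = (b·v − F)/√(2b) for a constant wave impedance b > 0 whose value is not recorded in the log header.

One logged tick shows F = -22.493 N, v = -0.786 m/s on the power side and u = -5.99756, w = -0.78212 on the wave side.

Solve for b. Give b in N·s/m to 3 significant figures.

u + w = -6.77968;  u + w = √(2b)·v, so √(2b) = -6.77968/(-0.786) = 8.62555.
b = (√(2b))²/2 = 74.40006/2 = 37.20003.
(Check via u − w = 2F/√(2b): u − w = -5.21544, 2F/√(2b) = -5.21544.)

b = 37.2 N·s/m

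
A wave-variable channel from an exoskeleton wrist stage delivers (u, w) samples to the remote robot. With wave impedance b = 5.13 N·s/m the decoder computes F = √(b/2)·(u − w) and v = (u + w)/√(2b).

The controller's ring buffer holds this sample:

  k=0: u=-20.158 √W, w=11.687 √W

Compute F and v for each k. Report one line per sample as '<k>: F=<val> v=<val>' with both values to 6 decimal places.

0: F=-51.001734 v=-2.644606

k=0: u−w=-31.845000, u+w=-8.471000; √(b/2)=1.601562, √(2b)=3.203123; F=1.601562×(-31.845)=-51.001734, v=-8.471000/3.203123=-2.644606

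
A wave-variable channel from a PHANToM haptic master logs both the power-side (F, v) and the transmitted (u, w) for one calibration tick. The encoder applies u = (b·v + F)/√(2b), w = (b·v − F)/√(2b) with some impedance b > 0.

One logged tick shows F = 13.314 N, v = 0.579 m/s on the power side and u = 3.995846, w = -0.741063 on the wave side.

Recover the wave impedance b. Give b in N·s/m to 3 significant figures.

b = 15.8 N·s/m

u + w = 3.254783;  u + w = √(2b)·v, so √(2b) = 3.254783/0.579 = 5.621387.
b = (√(2b))²/2 = 31.599990/2 = 15.799995.
(Check via u − w = 2F/√(2b): u − w = 4.736909, 2F/√(2b) = 4.736909.)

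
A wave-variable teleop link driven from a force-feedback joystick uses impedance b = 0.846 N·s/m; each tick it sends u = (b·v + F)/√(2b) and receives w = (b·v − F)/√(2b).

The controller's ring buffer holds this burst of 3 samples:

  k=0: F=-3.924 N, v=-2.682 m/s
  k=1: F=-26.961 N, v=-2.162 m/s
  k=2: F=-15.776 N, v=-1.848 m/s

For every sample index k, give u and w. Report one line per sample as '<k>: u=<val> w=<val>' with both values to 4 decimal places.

k=0: b·v=0.846×(-2.682)=-2.2690; √(2b)=1.3008; u=(-2.2690+(-3.924))/1.3008=-4.7610, w=(-2.2690−(-3.924))/1.3008=1.2723
k=1: b·v=0.846×(-2.162)=-1.8291; √(2b)=1.3008; u=(-1.8291+(-26.961))/1.3008=-22.1331, w=(-1.8291−(-26.961))/1.3008=19.3208
k=2: b·v=0.846×(-1.848)=-1.5634; √(2b)=1.3008; u=(-1.5634+(-15.776))/1.3008=-13.3301, w=(-1.5634−(-15.776))/1.3008=10.9263

0: u=-4.7610 w=1.2723
1: u=-22.1331 w=19.3208
2: u=-13.3301 w=10.9263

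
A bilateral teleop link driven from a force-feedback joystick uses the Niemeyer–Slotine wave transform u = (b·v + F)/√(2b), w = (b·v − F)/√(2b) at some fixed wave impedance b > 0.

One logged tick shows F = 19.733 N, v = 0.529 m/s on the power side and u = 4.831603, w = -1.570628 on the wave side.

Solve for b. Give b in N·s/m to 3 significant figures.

u + w = 3.260975;  u + w = √(2b)·v, so √(2b) = 3.260975/0.529 = 6.164414.
b = (√(2b))²/2 = 38.000000/2 = 19.000000.
(Check via u − w = 2F/√(2b): u − w = 6.402231, 2F/√(2b) = 6.402231.)

b = 19 N·s/m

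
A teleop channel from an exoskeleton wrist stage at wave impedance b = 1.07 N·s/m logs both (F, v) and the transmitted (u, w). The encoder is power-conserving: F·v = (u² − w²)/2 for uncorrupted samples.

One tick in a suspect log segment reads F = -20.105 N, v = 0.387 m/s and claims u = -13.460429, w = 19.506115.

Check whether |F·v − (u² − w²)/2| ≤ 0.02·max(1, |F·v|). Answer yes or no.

no

F·v = (-20.105)×0.387 = -7.780635 W.
(u² − w²)/2 = (181.183149 − 380.488522)/2 = -99.652687 W.
|Δ| = 91.872052;  2% of max(1, |F·v|) = 0.155613.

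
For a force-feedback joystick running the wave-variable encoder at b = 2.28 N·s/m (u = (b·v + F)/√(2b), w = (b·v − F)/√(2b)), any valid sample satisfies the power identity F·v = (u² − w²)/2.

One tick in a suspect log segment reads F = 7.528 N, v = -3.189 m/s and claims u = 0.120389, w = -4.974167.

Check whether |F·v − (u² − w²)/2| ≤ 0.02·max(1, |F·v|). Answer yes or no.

no

F·v = 7.528×(-3.189) = -24.006792 W.
(u² − w²)/2 = (0.014494 − 24.742337)/2 = -12.363922 W.
|Δ| = 11.642870;  2% of max(1, |F·v|) = 0.480136.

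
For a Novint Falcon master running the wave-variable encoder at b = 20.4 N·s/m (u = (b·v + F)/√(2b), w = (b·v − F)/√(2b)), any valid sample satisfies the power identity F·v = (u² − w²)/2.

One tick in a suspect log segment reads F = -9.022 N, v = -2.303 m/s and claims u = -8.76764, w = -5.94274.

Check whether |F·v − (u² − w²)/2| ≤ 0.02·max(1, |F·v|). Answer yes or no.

F·v = (-9.022)×(-2.303) = 20.77767 W.
(u² − w²)/2 = (76.87151 − 35.31616)/2 = 20.77768 W.
|Δ| = 0.00001;  2% of max(1, |F·v|) = 0.41555.

yes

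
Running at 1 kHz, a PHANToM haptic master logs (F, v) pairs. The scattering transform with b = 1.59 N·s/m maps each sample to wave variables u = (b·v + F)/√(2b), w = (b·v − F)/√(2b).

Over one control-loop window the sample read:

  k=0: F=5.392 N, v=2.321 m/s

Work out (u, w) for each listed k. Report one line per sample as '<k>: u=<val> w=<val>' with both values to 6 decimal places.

k=0: b·v=1.59×2.321=3.690390; √(2b)=1.783255; u=(3.690390+5.392)/1.783255=5.093151, w=(3.690390−5.392)/1.783255=-0.954216

0: u=5.093151 w=-0.954216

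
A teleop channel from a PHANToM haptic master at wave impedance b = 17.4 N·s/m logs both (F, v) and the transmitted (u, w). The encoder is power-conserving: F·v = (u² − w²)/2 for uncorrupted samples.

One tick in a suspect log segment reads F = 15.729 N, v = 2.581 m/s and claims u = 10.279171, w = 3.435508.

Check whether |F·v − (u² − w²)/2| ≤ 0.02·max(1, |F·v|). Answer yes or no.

F·v = 15.729×2.581 = 40.596549 W.
(u² − w²)/2 = (105.661356 − 11.802715)/2 = 46.929321 W.
|Δ| = 6.332772;  2% of max(1, |F·v|) = 0.811931.

no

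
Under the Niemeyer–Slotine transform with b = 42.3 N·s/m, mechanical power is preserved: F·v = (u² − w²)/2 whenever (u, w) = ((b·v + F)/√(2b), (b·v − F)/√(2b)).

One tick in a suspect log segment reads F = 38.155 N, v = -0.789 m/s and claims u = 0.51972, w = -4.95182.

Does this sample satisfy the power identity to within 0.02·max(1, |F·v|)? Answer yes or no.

F·v = 38.155×(-0.789) = -30.1043 W.
(u² − w²)/2 = (0.2701 − 24.5205)/2 = -12.1252 W.
|Δ| = 17.9791;  2% of max(1, |F·v|) = 0.6021.

no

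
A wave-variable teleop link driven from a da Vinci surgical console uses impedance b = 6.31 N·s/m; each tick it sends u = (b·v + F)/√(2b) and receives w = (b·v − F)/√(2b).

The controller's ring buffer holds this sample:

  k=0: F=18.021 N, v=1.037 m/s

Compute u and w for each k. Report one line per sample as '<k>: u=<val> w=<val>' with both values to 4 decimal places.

k=0: b·v=6.31×1.037=6.5435; √(2b)=3.5525; u=(6.5435+18.021)/3.5525=6.9148, w=(6.5435−18.021)/3.5525=-3.2309

0: u=6.9148 w=-3.2309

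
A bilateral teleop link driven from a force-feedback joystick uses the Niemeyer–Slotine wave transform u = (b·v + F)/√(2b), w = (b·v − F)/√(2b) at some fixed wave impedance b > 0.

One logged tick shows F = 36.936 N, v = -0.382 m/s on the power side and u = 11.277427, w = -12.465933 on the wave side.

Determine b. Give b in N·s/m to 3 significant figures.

b = 4.84 N·s/m

u + w = -1.188506;  u + w = √(2b)·v, so √(2b) = -1.188506/(-0.382) = 3.111272.
b = (√(2b))²/2 = 9.680015/2 = 4.840008.
(Check via u − w = 2F/√(2b): u − w = 23.743360, 2F/√(2b) = 23.743342.)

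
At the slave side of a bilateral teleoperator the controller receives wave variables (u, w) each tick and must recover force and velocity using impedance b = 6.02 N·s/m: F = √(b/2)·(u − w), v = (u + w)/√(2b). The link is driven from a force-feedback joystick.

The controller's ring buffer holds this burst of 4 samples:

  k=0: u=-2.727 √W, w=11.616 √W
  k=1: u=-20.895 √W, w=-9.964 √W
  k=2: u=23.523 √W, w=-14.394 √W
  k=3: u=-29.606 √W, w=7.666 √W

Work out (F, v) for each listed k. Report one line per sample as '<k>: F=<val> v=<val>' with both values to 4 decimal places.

0: F=-24.8842 v=2.5618
1: F=-18.9646 v=-8.8934
2: F=65.7835 v=2.6309
3: F=-64.6645 v=-6.3230

k=0: u−w=-14.3430, u+w=8.8890; √(b/2)=1.7349, √(2b)=3.4699; F=1.7349×(-14.343)=-24.8842, v=8.8890/3.4699=2.5618
k=1: u−w=-10.9310, u+w=-30.8590; √(b/2)=1.7349, √(2b)=3.4699; F=1.7349×(-10.931)=-18.9646, v=-30.8590/3.4699=-8.8934
k=2: u−w=37.9170, u+w=9.1290; √(b/2)=1.7349, √(2b)=3.4699; F=1.7349×37.917=65.7835, v=9.1290/3.4699=2.6309
k=3: u−w=-37.2720, u+w=-21.9400; √(b/2)=1.7349, √(2b)=3.4699; F=1.7349×(-37.272)=-64.6645, v=-21.9400/3.4699=-6.3230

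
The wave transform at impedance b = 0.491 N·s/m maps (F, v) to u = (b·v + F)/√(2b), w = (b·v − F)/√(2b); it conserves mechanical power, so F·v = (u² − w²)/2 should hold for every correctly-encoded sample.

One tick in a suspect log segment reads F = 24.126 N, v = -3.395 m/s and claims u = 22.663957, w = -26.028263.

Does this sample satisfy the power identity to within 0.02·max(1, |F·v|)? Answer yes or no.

yes

F·v = 24.126×(-3.395) = -81.907770 W.
(u² − w²)/2 = (513.654947 − 677.470475)/2 = -81.907764 W.
|Δ| = 0.000006;  2% of max(1, |F·v|) = 1.638155.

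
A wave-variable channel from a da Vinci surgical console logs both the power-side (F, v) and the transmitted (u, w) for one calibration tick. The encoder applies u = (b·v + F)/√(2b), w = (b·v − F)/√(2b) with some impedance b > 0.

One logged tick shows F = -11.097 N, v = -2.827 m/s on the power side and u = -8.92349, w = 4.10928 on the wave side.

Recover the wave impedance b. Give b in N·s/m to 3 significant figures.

u + w = -4.8142;  u + w = √(2b)·v, so √(2b) = -4.8142/(-2.827) = 1.7029.
b = (√(2b))²/2 = 2.9000/2 = 1.4500.
(Check via u − w = 2F/√(2b): u − w = -13.0328, 2F/√(2b) = -13.0328.)

b = 1.45 N·s/m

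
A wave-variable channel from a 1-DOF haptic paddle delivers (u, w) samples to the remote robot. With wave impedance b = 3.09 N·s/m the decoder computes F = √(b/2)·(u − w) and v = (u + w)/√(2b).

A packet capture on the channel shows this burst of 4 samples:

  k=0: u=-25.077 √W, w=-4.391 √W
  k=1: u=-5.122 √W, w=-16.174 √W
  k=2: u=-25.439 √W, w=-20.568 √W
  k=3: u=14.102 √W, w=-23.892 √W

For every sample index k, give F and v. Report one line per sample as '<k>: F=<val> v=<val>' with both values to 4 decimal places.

0: F=-25.7123 v=-11.8538
1: F=13.7374 v=-8.5665
2: F=-6.0546 v=-18.5067
3: F=47.2258 v=-3.9381

k=0: u−w=-20.6860, u+w=-29.4680; √(b/2)=1.2430, √(2b)=2.4860; F=1.2430×(-20.686)=-25.7123, v=-29.4680/2.4860=-11.8538
k=1: u−w=11.0520, u+w=-21.2960; √(b/2)=1.2430, √(2b)=2.4860; F=1.2430×11.052=13.7374, v=-21.2960/2.4860=-8.5665
k=2: u−w=-4.8710, u+w=-46.0070; √(b/2)=1.2430, √(2b)=2.4860; F=1.2430×(-4.871)=-6.0546, v=-46.0070/2.4860=-18.5067
k=3: u−w=37.9940, u+w=-9.7900; √(b/2)=1.2430, √(2b)=2.4860; F=1.2430×37.994=47.2258, v=-9.7900/2.4860=-3.9381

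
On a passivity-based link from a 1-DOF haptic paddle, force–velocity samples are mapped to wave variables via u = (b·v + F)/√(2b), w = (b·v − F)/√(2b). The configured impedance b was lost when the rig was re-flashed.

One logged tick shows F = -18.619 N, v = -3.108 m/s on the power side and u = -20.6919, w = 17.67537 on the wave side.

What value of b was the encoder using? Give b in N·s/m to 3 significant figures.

u + w = -3.01653;  u + w = √(2b)·v, so √(2b) = -3.01653/(-3.108) = 0.97057.
b = (√(2b))²/2 = 0.94201/2 = 0.47100.
(Check via u − w = 2F/√(2b): u − w = -38.36727, 2F/√(2b) = -38.36716.)

b = 0.471 N·s/m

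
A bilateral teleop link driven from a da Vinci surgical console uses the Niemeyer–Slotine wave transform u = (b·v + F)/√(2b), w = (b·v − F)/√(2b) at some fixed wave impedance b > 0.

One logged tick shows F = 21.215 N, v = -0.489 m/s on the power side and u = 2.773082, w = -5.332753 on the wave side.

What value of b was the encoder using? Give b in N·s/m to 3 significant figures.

u + w = -2.559671;  u + w = √(2b)·v, so √(2b) = -2.559671/(-0.489) = 5.234501.
b = (√(2b))²/2 = 27.400001/2 = 13.700000.
(Check via u − w = 2F/√(2b): u − w = 8.105835, 2F/√(2b) = 8.105835.)

b = 13.7 N·s/m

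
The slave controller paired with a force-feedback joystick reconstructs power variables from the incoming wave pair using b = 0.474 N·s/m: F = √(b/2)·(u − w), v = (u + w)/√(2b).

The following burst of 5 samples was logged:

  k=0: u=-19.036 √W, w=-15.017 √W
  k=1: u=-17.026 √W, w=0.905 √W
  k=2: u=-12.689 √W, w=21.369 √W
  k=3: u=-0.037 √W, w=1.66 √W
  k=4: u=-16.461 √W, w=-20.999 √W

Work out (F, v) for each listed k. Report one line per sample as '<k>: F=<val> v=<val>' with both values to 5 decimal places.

0: F=-1.95656 v=-34.97448
1: F=-8.72929 v=-16.55723
2: F=-16.58034 v=8.91488
3: F=-0.82614 v=1.66692
4: F=2.20922 v=-38.47367

k=0: u−w=-4.01900, u+w=-34.05300; √(b/2)=0.48683, √(2b)=0.97365; F=0.48683×(-4.019)=-1.95656, v=-34.05300/0.97365=-34.97448
k=1: u−w=-17.93100, u+w=-16.12100; √(b/2)=0.48683, √(2b)=0.97365; F=0.48683×(-17.931)=-8.72929, v=-16.12100/0.97365=-16.55723
k=2: u−w=-34.05800, u+w=8.68000; √(b/2)=0.48683, √(2b)=0.97365; F=0.48683×(-34.058)=-16.58034, v=8.68000/0.97365=8.91488
k=3: u−w=-1.69700, u+w=1.62300; √(b/2)=0.48683, √(2b)=0.97365; F=0.48683×(-1.697)=-0.82614, v=1.62300/0.97365=1.66692
k=4: u−w=4.53800, u+w=-37.46000; √(b/2)=0.48683, √(2b)=0.97365; F=0.48683×4.538=2.20922, v=-37.46000/0.97365=-38.47367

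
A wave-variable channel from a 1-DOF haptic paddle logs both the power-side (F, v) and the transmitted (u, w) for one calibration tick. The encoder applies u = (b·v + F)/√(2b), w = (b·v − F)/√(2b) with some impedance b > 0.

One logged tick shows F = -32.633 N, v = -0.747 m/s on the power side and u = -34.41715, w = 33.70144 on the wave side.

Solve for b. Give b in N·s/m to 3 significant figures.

b = 0.459 N·s/m

u + w = -0.7157;  u + w = √(2b)·v, so √(2b) = -0.7157/(-0.747) = 0.9581.
b = (√(2b))²/2 = 0.9180/2 = 0.4590.
(Check via u − w = 2F/√(2b): u − w = -68.1186, 2F/√(2b) = -68.1194.)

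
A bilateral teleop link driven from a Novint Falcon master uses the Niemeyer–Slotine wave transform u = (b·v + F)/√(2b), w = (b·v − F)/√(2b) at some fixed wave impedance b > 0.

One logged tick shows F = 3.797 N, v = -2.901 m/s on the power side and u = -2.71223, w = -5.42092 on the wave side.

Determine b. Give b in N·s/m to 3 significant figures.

u + w = -8.13315;  u + w = √(2b)·v, so √(2b) = -8.13315/(-2.901) = 2.80357.
b = (√(2b))²/2 = 7.85999/2 = 3.93000.
(Check via u − w = 2F/√(2b): u − w = 2.70869, 2F/√(2b) = 2.70869.)

b = 3.93 N·s/m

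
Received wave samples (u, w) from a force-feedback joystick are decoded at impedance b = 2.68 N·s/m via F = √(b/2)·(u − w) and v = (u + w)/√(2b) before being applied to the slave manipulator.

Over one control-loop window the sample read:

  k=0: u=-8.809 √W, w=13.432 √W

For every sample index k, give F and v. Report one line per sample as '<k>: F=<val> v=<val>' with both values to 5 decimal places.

k=0: u−w=-22.24100, u+w=4.62300; √(b/2)=1.15758, √(2b)=2.31517; F=1.15758×(-22.241)=-25.74582, v=4.62300/2.31517=1.99683

0: F=-25.74582 v=1.99683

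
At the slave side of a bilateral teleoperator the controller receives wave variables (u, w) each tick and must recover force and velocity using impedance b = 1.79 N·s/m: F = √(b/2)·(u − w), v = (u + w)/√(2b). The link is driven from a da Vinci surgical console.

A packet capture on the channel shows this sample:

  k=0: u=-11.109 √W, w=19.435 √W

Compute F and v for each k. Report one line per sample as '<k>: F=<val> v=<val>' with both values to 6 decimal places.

k=0: u−w=-30.544000, u+w=8.326000; √(b/2)=0.946044, √(2b)=1.892089; F=0.946044×(-30.544)=-28.895980, v=8.326000/1.892089=4.400428

0: F=-28.895980 v=4.400428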